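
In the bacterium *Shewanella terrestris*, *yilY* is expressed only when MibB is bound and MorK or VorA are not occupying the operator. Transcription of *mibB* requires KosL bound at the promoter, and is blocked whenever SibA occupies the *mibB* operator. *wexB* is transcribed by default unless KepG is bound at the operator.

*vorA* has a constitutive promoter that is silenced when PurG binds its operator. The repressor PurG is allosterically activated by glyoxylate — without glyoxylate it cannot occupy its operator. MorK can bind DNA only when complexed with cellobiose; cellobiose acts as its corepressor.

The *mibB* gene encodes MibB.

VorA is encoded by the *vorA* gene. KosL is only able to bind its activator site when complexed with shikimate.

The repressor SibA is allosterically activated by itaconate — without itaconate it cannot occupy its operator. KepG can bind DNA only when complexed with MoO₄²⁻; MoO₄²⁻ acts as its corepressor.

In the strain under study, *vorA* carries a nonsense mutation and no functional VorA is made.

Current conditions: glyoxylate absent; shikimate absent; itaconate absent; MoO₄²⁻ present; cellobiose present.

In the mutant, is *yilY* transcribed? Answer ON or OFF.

OFF

Cellobiose is present, so MorK is active.
Shikimate is absent, so KosL is inactive.
Itaconate is absent, so SibA is inactive.
Required activator KosL is absent, so *mibB* is not transcribed.
So MibB is not produced.
VorA is non-functional in this strain, so it has no effect.
With repressor MorK bound, *yilY* is not transcribed.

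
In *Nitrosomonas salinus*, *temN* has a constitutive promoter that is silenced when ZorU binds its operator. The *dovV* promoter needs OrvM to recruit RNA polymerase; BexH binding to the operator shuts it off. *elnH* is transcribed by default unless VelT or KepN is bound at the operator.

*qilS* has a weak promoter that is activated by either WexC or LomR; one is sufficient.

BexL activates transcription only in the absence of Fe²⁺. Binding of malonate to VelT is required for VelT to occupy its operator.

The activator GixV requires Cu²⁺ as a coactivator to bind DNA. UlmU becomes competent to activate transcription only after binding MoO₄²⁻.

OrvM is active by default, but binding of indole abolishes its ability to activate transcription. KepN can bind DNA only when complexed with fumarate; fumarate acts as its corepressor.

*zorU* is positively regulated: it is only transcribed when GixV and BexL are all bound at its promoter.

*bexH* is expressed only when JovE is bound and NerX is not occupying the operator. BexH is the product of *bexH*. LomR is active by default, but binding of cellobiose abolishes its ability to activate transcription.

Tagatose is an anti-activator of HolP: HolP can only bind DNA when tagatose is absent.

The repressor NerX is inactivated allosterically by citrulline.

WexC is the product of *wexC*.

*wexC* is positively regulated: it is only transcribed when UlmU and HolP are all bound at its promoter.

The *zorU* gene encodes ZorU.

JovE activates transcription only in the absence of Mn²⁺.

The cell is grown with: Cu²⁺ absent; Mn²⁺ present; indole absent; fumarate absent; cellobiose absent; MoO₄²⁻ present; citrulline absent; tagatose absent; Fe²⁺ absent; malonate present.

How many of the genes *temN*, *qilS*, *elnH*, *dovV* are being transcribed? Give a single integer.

3

Cu²⁺ is absent, so GixV is inactive.
Fe²⁺ is absent, so BexL is active.
Required activator GixV is absent, so *zorU* is not transcribed.
So ZorU is not produced.
With no repressor bound, *temN* is transcribed.
→ *temN* is ON.
MoO₄²⁻ is present, so UlmU is active.
Tagatose is absent, so HolP is active.
No repressor is bound and UlmU and HolP are active, so *wexC* is transcribed.
So WexC is produced and active.
Cellobiose is absent, so LomR is active.
Activator WexC is present, so *qilS* is transcribed.
→ *qilS* is ON.
Malonate is present, so VelT is active.
Fumarate is absent, so KepN is inactive.
With repressor VelT bound, *elnH* is not transcribed.
→ *elnH* is OFF.
Indole is absent, so OrvM is active.
Citrulline is absent, so NerX is active.
Mn²⁺ is present, so JovE is inactive.
With repressor NerX bound, *bexH* is not transcribed.
So BexH is not produced.
No repressor is bound and OrvM is active, so *dovV* is transcribed.
→ *dovV* is ON.
3 of the 4 genes are transcribed.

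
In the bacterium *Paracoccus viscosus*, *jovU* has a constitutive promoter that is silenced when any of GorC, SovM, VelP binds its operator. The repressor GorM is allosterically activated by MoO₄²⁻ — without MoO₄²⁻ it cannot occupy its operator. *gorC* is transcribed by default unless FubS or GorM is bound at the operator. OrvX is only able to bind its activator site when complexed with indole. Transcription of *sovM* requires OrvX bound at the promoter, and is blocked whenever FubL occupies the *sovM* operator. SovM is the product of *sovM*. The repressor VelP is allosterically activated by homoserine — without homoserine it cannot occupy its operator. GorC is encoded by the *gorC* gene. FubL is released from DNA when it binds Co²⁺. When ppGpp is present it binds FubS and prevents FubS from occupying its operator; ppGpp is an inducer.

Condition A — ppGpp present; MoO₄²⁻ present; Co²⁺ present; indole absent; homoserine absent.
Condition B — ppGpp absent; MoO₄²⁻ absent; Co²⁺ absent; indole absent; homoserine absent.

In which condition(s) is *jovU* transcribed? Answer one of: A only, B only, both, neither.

Condition A:
ppGpp is present, so FubS is inactive.
MoO₄²⁻ is present, so GorM is active.
With repressor GorM bound, *gorC* is not transcribed.
So GorC is not produced.
Co²⁺ is present, so FubL is inactive.
Indole is absent, so OrvX is inactive.
Required activator OrvX is absent, so *sovM* is not transcribed.
So SovM is not produced.
Homoserine is absent, so VelP is inactive.
With no repressor bound, *jovU* is transcribed.
→ *jovU* is ON in A.
Condition B:
ppGpp is absent, so FubS is active.
MoO₄²⁻ is absent, so GorM is inactive.
With repressor FubS bound, *gorC* is not transcribed.
So GorC is not produced.
Co²⁺ is absent, so FubL is active.
Indole is absent, so OrvX is inactive.
With repressor FubL bound, *sovM* is not transcribed.
So SovM is not produced.
Homoserine is absent, so VelP is inactive.
With no repressor bound, *jovU* is transcribed.
→ *jovU* is ON in B.

both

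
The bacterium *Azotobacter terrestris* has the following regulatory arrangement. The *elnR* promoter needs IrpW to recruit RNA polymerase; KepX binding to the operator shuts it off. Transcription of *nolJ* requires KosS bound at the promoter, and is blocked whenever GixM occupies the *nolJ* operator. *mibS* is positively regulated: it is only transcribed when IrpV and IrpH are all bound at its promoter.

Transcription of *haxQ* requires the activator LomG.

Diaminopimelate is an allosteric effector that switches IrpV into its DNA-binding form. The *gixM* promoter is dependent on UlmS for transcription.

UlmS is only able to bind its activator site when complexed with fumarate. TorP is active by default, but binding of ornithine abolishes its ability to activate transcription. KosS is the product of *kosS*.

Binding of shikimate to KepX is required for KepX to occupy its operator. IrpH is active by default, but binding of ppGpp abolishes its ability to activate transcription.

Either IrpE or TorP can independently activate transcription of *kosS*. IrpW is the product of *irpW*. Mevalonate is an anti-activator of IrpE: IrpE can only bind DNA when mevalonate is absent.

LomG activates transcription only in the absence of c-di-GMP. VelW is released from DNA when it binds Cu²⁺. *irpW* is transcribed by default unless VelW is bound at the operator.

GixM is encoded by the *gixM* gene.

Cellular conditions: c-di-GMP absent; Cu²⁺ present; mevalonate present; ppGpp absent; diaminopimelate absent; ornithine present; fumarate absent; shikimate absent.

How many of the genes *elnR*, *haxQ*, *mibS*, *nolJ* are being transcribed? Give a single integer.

Shikimate is absent, so KepX is inactive.
Cu²⁺ is present, so VelW is inactive.
With no repressor bound, *irpW* is transcribed.
So IrpW is produced and active.
No repressor is bound and IrpW is active, so *elnR* is transcribed.
→ *elnR* is ON.
c-di-GMP is absent, so LomG is active.
No repressor is bound and LomG is active, so *haxQ* is transcribed.
→ *haxQ* is ON.
Diaminopimelate is absent, so IrpV is inactive.
ppGpp is absent, so IrpH is active.
Required activator IrpV is absent, so *mibS* is not transcribed.
→ *mibS* is OFF.
Mevalonate is present, so IrpE is inactive.
Ornithine is present, so TorP is inactive.
No activator is available at the *kosS* promoter, so *kosS* is not transcribed.
So KosS is not produced.
Fumarate is absent, so UlmS is inactive.
Required activator UlmS is absent, so *gixM* is not transcribed.
So GixM is not produced.
Required activator KosS is absent, so *nolJ* is not transcribed.
→ *nolJ* is OFF.
2 of the 4 genes are transcribed.

2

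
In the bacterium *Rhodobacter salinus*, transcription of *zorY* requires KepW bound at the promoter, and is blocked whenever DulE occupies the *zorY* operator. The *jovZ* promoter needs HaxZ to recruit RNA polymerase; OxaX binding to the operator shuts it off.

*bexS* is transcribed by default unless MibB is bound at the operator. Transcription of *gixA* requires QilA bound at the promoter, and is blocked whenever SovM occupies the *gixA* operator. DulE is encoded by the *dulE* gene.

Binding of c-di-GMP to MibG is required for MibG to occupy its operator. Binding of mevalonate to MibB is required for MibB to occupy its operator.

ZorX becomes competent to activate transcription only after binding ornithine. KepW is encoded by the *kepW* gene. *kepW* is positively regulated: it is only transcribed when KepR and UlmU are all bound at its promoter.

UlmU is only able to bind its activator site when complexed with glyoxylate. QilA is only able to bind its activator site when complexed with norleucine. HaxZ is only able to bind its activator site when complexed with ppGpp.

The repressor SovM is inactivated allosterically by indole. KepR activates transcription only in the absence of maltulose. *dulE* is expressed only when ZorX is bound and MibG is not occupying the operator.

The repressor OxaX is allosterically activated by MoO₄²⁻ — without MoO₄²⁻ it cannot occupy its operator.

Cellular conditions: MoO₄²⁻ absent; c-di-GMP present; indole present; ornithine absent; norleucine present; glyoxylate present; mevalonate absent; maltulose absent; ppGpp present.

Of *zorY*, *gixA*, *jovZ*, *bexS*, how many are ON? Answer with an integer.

4

Maltulose is absent, so KepR is active.
Glyoxylate is present, so UlmU is active.
No repressor is bound and KepR and UlmU are active, so *kepW* is transcribed.
So KepW is produced and active.
c-di-GMP is present, so MibG is active.
Ornithine is absent, so ZorX is inactive.
With repressor MibG bound, *dulE* is not transcribed.
So DulE is not produced.
No repressor is bound and KepW is active, so *zorY* is transcribed.
→ *zorY* is ON.
Indole is present, so SovM is inactive.
Norleucine is present, so QilA is active.
No repressor is bound and QilA is active, so *gixA* is transcribed.
→ *gixA* is ON.
MoO₄²⁻ is absent, so OxaX is inactive.
ppGpp is present, so HaxZ is active.
No repressor is bound and HaxZ is active, so *jovZ* is transcribed.
→ *jovZ* is ON.
Mevalonate is absent, so MibB is inactive.
With no repressor bound, *bexS* is transcribed.
→ *bexS* is ON.
4 of the 4 genes are transcribed.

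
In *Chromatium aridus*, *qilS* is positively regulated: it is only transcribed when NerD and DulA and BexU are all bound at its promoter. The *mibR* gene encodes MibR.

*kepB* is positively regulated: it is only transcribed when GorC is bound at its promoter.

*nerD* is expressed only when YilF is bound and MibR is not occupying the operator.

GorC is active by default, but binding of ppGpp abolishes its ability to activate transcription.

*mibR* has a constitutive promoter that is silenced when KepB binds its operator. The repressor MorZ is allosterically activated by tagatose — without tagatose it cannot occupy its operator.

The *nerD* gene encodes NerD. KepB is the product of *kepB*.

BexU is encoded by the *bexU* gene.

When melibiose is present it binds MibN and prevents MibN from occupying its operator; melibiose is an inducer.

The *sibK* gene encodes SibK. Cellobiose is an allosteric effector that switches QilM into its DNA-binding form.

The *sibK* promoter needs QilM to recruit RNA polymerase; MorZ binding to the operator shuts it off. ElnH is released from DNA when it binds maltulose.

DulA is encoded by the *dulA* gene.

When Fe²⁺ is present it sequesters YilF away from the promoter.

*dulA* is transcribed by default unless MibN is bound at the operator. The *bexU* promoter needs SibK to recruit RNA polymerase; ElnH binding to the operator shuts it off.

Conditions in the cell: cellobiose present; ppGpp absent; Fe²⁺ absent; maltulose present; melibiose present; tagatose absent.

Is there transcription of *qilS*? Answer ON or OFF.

ppGpp is absent, so GorC is active.
No repressor is bound and GorC is active, so *kepB* is transcribed.
So KepB is produced and active.
With repressor KepB bound, *mibR* is not transcribed.
So MibR is not produced.
Fe²⁺ is absent, so YilF is active.
No repressor is bound and YilF is active, so *nerD* is transcribed.
So NerD is produced and active.
Melibiose is present, so MibN is inactive.
With no repressor bound, *dulA* is transcribed.
So DulA is produced and active.
Maltulose is present, so ElnH is inactive.
Cellobiose is present, so QilM is active.
Tagatose is absent, so MorZ is inactive.
No repressor is bound and QilM is active, so *sibK* is transcribed.
So SibK is produced and active.
No repressor is bound and SibK is active, so *bexU* is transcribed.
So BexU is produced and active.
No repressor is bound and NerD and DulA and BexU are active, so *qilS* is transcribed.

ON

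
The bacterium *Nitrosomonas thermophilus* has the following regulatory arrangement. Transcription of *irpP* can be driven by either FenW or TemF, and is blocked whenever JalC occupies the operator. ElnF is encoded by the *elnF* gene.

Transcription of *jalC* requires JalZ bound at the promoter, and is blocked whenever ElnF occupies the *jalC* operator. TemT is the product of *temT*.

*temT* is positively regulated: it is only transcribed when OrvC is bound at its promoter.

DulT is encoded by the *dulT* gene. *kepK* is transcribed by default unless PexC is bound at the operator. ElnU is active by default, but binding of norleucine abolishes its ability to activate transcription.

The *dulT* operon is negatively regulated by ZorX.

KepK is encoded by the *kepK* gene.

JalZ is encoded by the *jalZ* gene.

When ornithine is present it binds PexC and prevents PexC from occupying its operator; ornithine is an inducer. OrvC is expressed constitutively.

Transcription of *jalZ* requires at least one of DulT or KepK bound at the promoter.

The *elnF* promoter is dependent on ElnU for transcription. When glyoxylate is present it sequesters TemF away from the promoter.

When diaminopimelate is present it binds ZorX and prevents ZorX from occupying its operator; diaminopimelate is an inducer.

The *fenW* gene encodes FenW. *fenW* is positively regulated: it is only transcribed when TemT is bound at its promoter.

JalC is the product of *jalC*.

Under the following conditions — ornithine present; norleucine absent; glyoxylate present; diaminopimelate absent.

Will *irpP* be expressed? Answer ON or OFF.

OrvC is produced constitutively and is active.
No repressor is bound and OrvC is active, so *temT* is transcribed.
So TemT is produced and active.
No repressor is bound and TemT is active, so *fenW* is transcribed.
So FenW is produced and active.
Diaminopimelate is absent, so ZorX is active.
With repressor ZorX bound, *dulT* is not transcribed.
So DulT is not produced.
Ornithine is present, so PexC is inactive.
With no repressor bound, *kepK* is transcribed.
So KepK is produced and active.
Activator KepK is present, so *jalZ* is transcribed.
So JalZ is produced and active.
Norleucine is absent, so ElnU is active.
No repressor is bound and ElnU is active, so *elnF* is transcribed.
So ElnF is produced and active.
With repressor ElnF bound, *jalC* is not transcribed.
So JalC is not produced.
Glyoxylate is present, so TemF is inactive.
Activator FenW is present, so *irpP* is transcribed.

ON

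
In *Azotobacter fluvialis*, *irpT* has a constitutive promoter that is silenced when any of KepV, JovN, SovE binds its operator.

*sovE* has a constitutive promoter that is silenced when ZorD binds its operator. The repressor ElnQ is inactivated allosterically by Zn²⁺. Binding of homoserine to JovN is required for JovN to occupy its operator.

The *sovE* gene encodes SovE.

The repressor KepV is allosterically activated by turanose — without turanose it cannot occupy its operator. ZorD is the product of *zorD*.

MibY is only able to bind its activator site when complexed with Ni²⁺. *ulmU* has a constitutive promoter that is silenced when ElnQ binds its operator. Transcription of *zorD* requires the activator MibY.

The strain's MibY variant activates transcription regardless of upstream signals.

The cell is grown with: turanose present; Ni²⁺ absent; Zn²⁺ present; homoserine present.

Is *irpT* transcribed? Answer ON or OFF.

Turanose is present, so KepV is active.
Homoserine is present, so JovN is active.
MibY is constitutively active in this strain.
No repressor is bound and MibY is active, so *zorD* is transcribed.
So ZorD is produced and active.
With repressor ZorD bound, *sovE* is not transcribed.
So SovE is not produced.
With repressor KepV bound, *irpT* is not transcribed.

OFF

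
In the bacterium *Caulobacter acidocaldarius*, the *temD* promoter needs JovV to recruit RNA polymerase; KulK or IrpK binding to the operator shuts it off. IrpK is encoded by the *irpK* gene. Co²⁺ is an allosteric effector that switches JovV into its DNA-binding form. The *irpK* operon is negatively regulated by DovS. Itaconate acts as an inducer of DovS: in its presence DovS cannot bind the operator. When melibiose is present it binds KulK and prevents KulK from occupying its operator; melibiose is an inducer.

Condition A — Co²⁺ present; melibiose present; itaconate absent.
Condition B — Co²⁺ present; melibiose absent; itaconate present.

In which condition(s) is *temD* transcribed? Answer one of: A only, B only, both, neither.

Condition A:
Co²⁺ is present, so JovV is active.
Melibiose is present, so KulK is inactive.
Itaconate is absent, so DovS is active.
With repressor DovS bound, *irpK* is not transcribed.
So IrpK is not produced.
No repressor is bound and JovV is active, so *temD* is transcribed.
→ *temD* is ON in A.
Condition B:
Co²⁺ is present, so JovV is active.
Melibiose is absent, so KulK is active.
Itaconate is present, so DovS is inactive.
With no repressor bound, *irpK* is transcribed.
So IrpK is produced and active.
With repressor KulK bound, *temD* is not transcribed.
→ *temD* is OFF in B.

A only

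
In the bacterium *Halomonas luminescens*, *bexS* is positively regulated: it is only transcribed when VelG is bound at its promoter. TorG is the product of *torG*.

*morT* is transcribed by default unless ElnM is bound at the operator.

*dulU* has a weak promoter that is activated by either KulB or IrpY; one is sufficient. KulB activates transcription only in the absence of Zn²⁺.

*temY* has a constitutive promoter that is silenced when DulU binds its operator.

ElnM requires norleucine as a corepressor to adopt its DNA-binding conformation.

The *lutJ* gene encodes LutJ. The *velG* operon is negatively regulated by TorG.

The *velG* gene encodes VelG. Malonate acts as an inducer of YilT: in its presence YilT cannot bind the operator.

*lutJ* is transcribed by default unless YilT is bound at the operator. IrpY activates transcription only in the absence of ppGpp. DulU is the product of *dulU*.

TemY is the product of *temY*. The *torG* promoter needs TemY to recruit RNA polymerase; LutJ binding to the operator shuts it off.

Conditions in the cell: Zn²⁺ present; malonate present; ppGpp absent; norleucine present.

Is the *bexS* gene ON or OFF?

Zn²⁺ is present, so KulB is inactive.
ppGpp is absent, so IrpY is active.
Activator IrpY is present, so *dulU* is transcribed.
So DulU is produced and active.
With repressor DulU bound, *temY* is not transcribed.
So TemY is not produced.
Malonate is present, so YilT is inactive.
With no repressor bound, *lutJ* is transcribed.
So LutJ is produced and active.
With repressor LutJ bound, *torG* is not transcribed.
So TorG is not produced.
With no repressor bound, *velG* is transcribed.
So VelG is produced and active.
No repressor is bound and VelG is active, so *bexS* is transcribed.

ON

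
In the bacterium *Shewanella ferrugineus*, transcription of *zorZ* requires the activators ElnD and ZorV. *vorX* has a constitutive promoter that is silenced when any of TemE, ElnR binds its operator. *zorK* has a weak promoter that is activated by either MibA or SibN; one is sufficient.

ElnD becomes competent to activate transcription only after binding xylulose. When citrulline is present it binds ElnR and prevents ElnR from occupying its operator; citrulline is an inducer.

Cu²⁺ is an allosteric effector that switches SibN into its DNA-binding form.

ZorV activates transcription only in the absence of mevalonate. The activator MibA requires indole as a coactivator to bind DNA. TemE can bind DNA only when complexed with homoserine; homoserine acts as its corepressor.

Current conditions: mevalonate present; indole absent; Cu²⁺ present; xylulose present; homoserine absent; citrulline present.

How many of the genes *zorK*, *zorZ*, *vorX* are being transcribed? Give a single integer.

2

Indole is absent, so MibA is inactive.
Cu²⁺ is present, so SibN is active.
Activator SibN is present, so *zorK* is transcribed.
→ *zorK* is ON.
Xylulose is present, so ElnD is active.
Mevalonate is present, so ZorV is inactive.
Required activator ZorV is absent, so *zorZ* is not transcribed.
→ *zorZ* is OFF.
Homoserine is absent, so TemE is inactive.
Citrulline is present, so ElnR is inactive.
With no repressor bound, *vorX* is transcribed.
→ *vorX* is ON.
2 of the 3 genes are transcribed.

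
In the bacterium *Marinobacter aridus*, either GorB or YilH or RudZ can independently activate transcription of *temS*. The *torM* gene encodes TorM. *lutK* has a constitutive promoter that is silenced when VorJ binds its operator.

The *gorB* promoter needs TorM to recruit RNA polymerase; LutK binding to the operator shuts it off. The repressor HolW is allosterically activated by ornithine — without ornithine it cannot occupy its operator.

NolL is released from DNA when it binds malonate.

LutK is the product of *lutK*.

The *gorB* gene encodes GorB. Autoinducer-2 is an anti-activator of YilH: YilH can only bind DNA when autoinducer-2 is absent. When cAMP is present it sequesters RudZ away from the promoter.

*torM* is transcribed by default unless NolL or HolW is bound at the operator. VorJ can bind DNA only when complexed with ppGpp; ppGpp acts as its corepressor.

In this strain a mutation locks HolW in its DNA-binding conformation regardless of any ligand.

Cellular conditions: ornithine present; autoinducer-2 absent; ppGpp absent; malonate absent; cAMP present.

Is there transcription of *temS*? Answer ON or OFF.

Malonate is absent, so NolL is active.
HolW is constitutively active in this strain.
With repressor NolL bound, *torM* is not transcribed.
So TorM is not produced.
ppGpp is absent, so VorJ is inactive.
With no repressor bound, *lutK* is transcribed.
So LutK is produced and active.
With repressor LutK bound, *gorB* is not transcribed.
So GorB is not produced.
Autoinducer-2 is absent, so YilH is active.
cAMP is present, so RudZ is inactive.
Activator YilH is present, so *temS* is transcribed.

ON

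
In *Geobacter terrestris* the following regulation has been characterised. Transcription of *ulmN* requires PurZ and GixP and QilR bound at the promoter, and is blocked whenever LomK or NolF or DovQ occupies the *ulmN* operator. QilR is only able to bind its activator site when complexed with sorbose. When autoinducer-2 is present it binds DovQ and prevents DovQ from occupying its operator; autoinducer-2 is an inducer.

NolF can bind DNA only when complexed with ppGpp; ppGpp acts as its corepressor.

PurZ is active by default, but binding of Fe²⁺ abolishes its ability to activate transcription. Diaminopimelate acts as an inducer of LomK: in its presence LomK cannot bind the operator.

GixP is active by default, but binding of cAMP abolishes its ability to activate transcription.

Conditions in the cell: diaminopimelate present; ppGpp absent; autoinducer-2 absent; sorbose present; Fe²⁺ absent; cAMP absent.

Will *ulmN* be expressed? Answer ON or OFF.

Diaminopimelate is present, so LomK is inactive.
ppGpp is absent, so NolF is inactive.
Fe²⁺ is absent, so PurZ is active.
cAMP is absent, so GixP is active.
Sorbose is present, so QilR is active.
Autoinducer-2 is absent, so DovQ is active.
With repressor DovQ bound, *ulmN* is not transcribed.

OFF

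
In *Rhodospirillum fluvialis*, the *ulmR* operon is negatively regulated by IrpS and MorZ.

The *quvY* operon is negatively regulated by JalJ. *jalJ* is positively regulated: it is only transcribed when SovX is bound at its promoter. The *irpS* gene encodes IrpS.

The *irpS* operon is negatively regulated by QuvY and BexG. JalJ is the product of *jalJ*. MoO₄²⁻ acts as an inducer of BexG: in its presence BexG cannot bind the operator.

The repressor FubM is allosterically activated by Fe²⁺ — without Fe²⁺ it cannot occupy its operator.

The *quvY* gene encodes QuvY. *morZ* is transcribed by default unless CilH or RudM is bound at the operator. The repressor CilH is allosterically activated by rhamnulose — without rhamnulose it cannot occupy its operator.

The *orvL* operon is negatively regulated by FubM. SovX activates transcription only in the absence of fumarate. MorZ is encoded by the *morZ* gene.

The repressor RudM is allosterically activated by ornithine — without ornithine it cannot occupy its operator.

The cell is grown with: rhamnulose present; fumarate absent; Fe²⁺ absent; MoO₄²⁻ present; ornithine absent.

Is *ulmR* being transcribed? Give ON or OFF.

OFF

Fumarate is absent, so SovX is active.
No repressor is bound and SovX is active, so *jalJ* is transcribed.
So JalJ is produced and active.
With repressor JalJ bound, *quvY* is not transcribed.
So QuvY is not produced.
MoO₄²⁻ is present, so BexG is inactive.
With no repressor bound, *irpS* is transcribed.
So IrpS is produced and active.
Rhamnulose is present, so CilH is active.
Ornithine is absent, so RudM is inactive.
With repressor CilH bound, *morZ* is not transcribed.
So MorZ is not produced.
With repressor IrpS bound, *ulmR* is not transcribed.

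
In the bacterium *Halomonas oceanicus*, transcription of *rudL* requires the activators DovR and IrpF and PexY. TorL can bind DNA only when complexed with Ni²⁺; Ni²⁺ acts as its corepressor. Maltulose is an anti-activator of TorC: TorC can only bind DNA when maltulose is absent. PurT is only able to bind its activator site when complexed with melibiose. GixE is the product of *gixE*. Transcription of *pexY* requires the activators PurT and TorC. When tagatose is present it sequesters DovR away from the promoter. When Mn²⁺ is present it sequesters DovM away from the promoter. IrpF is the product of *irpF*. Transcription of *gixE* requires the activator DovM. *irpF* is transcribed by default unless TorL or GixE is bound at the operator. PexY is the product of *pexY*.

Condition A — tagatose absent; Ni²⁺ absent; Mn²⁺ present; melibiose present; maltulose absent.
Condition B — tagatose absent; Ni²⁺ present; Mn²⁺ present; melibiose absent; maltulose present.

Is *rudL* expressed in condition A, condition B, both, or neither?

A only

Condition A:
Tagatose is absent, so DovR is active.
Ni²⁺ is absent, so TorL is inactive.
Mn²⁺ is present, so DovM is inactive.
Required activator DovM is absent, so *gixE* is not transcribed.
So GixE is not produced.
With no repressor bound, *irpF* is transcribed.
So IrpF is produced and active.
Melibiose is present, so PurT is active.
Maltulose is absent, so TorC is active.
No repressor is bound and PurT and TorC are active, so *pexY* is transcribed.
So PexY is produced and active.
No repressor is bound and DovR and IrpF and PexY are active, so *rudL* is transcribed.
→ *rudL* is ON in A.
Condition B:
Tagatose is absent, so DovR is active.
Ni²⁺ is present, so TorL is active.
Mn²⁺ is present, so DovM is inactive.
Required activator DovM is absent, so *gixE* is not transcribed.
So GixE is not produced.
With repressor TorL bound, *irpF* is not transcribed.
So IrpF is not produced.
Melibiose is absent, so PurT is inactive.
Maltulose is present, so TorC is inactive.
Required activator PurT is absent, so *pexY* is not transcribed.
So PexY is not produced.
Required activator IrpF is absent, so *rudL* is not transcribed.
→ *rudL* is OFF in B.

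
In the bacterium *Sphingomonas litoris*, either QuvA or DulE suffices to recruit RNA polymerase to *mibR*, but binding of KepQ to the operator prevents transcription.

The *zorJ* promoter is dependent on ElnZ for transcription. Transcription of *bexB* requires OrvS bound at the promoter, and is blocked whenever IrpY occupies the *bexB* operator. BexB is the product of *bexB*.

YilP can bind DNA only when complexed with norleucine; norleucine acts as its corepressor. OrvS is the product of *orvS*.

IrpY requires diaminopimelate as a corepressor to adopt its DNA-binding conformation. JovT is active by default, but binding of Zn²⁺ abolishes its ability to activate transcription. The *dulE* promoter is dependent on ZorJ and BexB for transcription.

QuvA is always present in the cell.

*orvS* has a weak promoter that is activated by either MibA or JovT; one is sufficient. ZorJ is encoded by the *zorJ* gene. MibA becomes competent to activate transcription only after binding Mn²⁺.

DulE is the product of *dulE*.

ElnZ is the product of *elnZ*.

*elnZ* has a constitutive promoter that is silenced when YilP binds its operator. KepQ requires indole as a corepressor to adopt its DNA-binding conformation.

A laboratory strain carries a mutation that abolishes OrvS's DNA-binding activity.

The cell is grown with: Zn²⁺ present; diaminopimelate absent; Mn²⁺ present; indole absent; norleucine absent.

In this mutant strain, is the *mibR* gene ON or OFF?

Indole is absent, so KepQ is inactive.
QuvA is produced constitutively and is active.
Norleucine is absent, so YilP is inactive.
With no repressor bound, *elnZ* is transcribed.
So ElnZ is produced and active.
No repressor is bound and ElnZ is active, so *zorJ* is transcribed.
So ZorJ is produced and active.
OrvS is non-functional in this strain, so it has no effect.
Diaminopimelate is absent, so IrpY is inactive.
Required activator OrvS is absent, so *bexB* is not transcribed.
So BexB is not produced.
Required activator BexB is absent, so *dulE* is not transcribed.
So DulE is not produced.
Activator QuvA is present, so *mibR* is transcribed.

ON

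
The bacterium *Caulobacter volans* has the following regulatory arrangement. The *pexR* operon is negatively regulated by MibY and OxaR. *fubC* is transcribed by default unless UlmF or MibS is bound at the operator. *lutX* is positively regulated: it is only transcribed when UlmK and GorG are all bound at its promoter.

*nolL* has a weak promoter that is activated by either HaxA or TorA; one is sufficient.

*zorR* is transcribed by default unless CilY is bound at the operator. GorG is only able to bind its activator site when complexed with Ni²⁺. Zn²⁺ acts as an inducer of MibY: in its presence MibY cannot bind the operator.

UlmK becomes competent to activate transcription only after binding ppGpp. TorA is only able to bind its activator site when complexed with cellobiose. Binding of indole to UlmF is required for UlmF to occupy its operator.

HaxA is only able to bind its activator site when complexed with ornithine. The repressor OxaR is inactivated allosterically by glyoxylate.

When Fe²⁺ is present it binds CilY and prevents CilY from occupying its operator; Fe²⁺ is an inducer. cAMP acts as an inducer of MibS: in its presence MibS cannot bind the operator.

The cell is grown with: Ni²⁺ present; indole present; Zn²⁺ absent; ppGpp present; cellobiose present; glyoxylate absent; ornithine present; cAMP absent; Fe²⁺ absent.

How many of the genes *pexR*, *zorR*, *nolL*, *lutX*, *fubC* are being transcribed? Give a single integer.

2

Zn²⁺ is absent, so MibY is active.
Glyoxylate is absent, so OxaR is active.
With repressor MibY bound, *pexR* is not transcribed.
→ *pexR* is OFF.
Fe²⁺ is absent, so CilY is active.
With repressor CilY bound, *zorR* is not transcribed.
→ *zorR* is OFF.
Ornithine is present, so HaxA is active.
Cellobiose is present, so TorA is active.
Activator HaxA is present, so *nolL* is transcribed.
→ *nolL* is ON.
ppGpp is present, so UlmK is active.
Ni²⁺ is present, so GorG is active.
No repressor is bound and UlmK and GorG are active, so *lutX* is transcribed.
→ *lutX* is ON.
Indole is present, so UlmF is active.
cAMP is absent, so MibS is active.
With repressor UlmF bound, *fubC* is not transcribed.
→ *fubC* is OFF.
2 of the 5 genes are transcribed.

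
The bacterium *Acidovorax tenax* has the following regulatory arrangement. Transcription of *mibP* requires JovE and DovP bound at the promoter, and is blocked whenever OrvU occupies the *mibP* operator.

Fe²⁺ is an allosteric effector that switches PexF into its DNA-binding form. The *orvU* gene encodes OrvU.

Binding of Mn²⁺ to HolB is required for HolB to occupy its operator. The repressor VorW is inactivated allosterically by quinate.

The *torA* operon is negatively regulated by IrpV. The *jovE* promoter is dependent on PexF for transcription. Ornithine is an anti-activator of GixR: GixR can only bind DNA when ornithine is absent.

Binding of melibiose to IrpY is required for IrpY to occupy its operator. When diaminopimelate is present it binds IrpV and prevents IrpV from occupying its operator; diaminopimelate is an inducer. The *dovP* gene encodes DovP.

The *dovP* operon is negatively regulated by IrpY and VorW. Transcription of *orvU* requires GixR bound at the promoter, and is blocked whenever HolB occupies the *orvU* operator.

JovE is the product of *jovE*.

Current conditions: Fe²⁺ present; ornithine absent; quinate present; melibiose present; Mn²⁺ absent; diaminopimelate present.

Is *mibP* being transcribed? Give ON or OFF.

Fe²⁺ is present, so PexF is active.
No repressor is bound and PexF is active, so *jovE* is transcribed.
So JovE is produced and active.
Ornithine is absent, so GixR is active.
Mn²⁺ is absent, so HolB is inactive.
No repressor is bound and GixR is active, so *orvU* is transcribed.
So OrvU is produced and active.
Melibiose is present, so IrpY is active.
Quinate is present, so VorW is inactive.
With repressor IrpY bound, *dovP* is not transcribed.
So DovP is not produced.
With repressor OrvU bound, *mibP* is not transcribed.

OFF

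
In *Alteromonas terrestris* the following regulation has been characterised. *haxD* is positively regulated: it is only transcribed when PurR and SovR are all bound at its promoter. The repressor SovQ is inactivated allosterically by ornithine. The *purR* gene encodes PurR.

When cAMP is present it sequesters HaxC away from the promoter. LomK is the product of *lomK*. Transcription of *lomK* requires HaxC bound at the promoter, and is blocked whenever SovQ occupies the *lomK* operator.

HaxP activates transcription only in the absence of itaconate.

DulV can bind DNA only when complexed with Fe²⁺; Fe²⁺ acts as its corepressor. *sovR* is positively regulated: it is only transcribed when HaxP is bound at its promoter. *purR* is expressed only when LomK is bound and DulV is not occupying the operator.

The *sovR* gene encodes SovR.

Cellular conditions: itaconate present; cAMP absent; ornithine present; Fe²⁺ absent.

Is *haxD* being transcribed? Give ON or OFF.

Fe²⁺ is absent, so DulV is inactive.
Ornithine is present, so SovQ is inactive.
cAMP is absent, so HaxC is active.
No repressor is bound and HaxC is active, so *lomK* is transcribed.
So LomK is produced and active.
No repressor is bound and LomK is active, so *purR* is transcribed.
So PurR is produced and active.
Itaconate is present, so HaxP is inactive.
Required activator HaxP is absent, so *sovR* is not transcribed.
So SovR is not produced.
Required activator SovR is absent, so *haxD* is not transcribed.

OFF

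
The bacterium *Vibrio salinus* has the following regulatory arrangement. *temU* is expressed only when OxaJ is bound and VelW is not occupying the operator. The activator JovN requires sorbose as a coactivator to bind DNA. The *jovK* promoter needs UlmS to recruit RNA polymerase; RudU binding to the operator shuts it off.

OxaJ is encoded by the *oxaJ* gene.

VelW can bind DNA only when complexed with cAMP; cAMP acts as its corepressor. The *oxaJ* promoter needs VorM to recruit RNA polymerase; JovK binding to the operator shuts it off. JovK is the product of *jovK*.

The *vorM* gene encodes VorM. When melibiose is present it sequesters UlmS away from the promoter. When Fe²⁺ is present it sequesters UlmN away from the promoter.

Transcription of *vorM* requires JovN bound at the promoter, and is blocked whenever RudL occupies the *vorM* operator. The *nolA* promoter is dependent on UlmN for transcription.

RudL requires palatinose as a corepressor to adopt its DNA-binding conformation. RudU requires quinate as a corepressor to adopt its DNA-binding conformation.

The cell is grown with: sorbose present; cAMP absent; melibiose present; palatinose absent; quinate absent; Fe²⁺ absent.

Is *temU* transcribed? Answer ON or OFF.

ON

Melibiose is present, so UlmS is inactive.
Quinate is absent, so RudU is inactive.
Required activator UlmS is absent, so *jovK* is not transcribed.
So JovK is not produced.
Sorbose is present, so JovN is active.
Palatinose is absent, so RudL is inactive.
No repressor is bound and JovN is active, so *vorM* is transcribed.
So VorM is produced and active.
No repressor is bound and VorM is active, so *oxaJ* is transcribed.
So OxaJ is produced and active.
cAMP is absent, so VelW is inactive.
No repressor is bound and OxaJ is active, so *temU* is transcribed.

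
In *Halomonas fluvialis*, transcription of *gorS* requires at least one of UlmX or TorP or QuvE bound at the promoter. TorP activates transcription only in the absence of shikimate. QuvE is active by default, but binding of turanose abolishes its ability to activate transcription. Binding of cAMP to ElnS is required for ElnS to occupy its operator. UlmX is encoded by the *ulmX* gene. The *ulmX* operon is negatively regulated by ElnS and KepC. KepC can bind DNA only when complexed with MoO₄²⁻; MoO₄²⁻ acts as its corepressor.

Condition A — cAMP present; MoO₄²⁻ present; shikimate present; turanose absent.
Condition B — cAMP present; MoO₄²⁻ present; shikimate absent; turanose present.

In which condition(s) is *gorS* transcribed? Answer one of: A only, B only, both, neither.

both

Condition A:
cAMP is present, so ElnS is active.
MoO₄²⁻ is present, so KepC is active.
With repressor ElnS bound, *ulmX* is not transcribed.
So UlmX is not produced.
Shikimate is present, so TorP is inactive.
Turanose is absent, so QuvE is active.
Activator QuvE is present, so *gorS* is transcribed.
→ *gorS* is ON in A.
Condition B:
cAMP is present, so ElnS is active.
MoO₄²⁻ is present, so KepC is active.
With repressor ElnS bound, *ulmX* is not transcribed.
So UlmX is not produced.
Shikimate is absent, so TorP is active.
Turanose is present, so QuvE is inactive.
Activator TorP is present, so *gorS* is transcribed.
→ *gorS* is ON in B.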